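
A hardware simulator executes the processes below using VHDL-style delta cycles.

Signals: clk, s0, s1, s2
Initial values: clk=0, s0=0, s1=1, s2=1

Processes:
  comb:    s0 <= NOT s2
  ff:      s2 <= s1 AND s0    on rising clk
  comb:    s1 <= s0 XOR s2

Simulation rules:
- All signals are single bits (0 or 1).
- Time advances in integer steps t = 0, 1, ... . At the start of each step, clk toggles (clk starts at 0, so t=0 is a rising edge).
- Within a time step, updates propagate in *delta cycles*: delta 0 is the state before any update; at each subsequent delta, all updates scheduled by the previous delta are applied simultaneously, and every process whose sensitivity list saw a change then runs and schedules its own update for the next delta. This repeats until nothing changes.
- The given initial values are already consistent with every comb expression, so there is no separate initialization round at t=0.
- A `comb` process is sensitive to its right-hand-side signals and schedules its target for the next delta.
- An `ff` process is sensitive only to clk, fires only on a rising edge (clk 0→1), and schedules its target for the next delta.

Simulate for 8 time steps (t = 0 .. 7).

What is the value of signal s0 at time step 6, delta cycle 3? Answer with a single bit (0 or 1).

0

[bits: s0,clk,s1,s2]
t=0: Δ0=0011 Δ1=0111 Δ2=0110 Δ3=1100 Δ4=1110 | 4Δ
t=1: Δ0=1110 Δ1=1010 | 1Δ
t=2: Δ0=1010 Δ1=1110 Δ2=1111 Δ3=0101 Δ4=0111 | 4Δ
t=3: Δ0=0111 Δ1=0011 | 1Δ
t=4: Δ0=0011 Δ1=0111 Δ2=0110 Δ3=1100 Δ4=1110 | 4Δ
t=5: Δ0=1110 Δ1=1010 | 1Δ
t=6: Δ0=1010 Δ1=1110 Δ2=1111 Δ3=0101 Δ4=0111 | 4Δ
t=7: Δ0=0111 Δ1=0011 | 1Δ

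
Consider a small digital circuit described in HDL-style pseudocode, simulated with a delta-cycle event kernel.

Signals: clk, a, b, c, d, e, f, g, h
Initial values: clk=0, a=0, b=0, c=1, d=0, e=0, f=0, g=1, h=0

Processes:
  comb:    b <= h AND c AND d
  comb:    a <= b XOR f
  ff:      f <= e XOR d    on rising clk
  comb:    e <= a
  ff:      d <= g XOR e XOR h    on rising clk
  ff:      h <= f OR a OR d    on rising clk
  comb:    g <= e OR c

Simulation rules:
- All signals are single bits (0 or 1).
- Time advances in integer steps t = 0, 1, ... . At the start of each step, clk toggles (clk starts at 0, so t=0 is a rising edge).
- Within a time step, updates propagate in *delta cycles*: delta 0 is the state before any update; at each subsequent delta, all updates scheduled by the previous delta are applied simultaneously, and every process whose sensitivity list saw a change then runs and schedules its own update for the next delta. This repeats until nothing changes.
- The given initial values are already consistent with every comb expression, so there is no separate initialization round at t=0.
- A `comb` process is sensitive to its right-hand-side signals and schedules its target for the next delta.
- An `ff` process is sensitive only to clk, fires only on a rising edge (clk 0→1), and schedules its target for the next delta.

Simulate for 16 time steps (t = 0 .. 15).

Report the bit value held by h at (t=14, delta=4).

[bits: clk,f,c,h,b,e,g,d,a]
t=0: Δ0=001000100 Δ1=101000100 Δ2=101000110 | 2Δ
t=1: Δ0=101000110 Δ1=001000110 | 1Δ
t=2: Δ0=001000110 Δ1=101000110 Δ2=111100110 Δ3=111110111 Δ4=111111110 Δ5=111110110 | 5Δ
t=3: Δ0=111110110 Δ1=011110110 | 1Δ
t=4: Δ0=011110110 Δ1=111110110 Δ2=111110100 Δ3=111100100 Δ4=111100101 Δ5=111101101 | 5Δ
t=5: Δ0=111101101 Δ1=011101101 | 1Δ
t=6: Δ0=011101101 Δ1=111101101 Δ2=111101111 Δ3=111111111 Δ4=111111110 Δ5=111110110 | 5Δ
t=7: Δ0=111110110 Δ1=011110110 | 1Δ
t=8: Δ0=011110110 Δ1=111110110 Δ2=111110100 Δ3=111100100 Δ4=111100101 Δ5=111101101 | 5Δ
t=9: Δ0=111101101 Δ1=011101101 | 1Δ
t=10: Δ0=011101101 Δ1=111101101 Δ2=111101111 Δ3=111111111 Δ4=111111110 Δ5=111110110 | 5Δ
t=11: Δ0=111110110 Δ1=011110110 | 1Δ
t=12: Δ0=011110110 Δ1=111110110 Δ2=111110100 Δ3=111100100 Δ4=111100101 Δ5=111101101 | 5Δ
t=13: Δ0=111101101 Δ1=011101101 | 1Δ
t=14: Δ0=011101101 Δ1=111101101 Δ2=111101111 Δ3=111111111 Δ4=111111110 Δ5=111110110 | 5Δ
t=15: Δ0=111110110 Δ1=011110110 | 1Δ

1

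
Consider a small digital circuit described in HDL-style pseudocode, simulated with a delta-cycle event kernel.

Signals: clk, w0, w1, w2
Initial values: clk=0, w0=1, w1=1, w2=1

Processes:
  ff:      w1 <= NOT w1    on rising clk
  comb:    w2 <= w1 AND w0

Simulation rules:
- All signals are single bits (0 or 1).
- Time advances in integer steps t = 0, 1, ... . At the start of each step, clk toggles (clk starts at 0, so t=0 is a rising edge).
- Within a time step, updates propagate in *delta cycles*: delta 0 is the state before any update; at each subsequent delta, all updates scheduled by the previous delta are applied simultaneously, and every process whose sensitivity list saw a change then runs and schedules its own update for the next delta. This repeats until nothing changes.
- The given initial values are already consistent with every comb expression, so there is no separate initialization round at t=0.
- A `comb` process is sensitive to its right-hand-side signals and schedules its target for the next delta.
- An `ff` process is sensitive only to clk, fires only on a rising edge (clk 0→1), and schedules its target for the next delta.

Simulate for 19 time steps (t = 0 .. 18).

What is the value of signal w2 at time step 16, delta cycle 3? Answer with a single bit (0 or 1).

t=0 Δ0: clk=0 w2=1 w1=1 w0=1
  Δ1: clk:0→1
  Δ2: w1:1→0
  Δ3: w2:1→0
  (3Δ to stable)
t=1 Δ0: clk=1 w2=0 w1=0 w0=1
  Δ1: clk:1→0
  (1Δ to stable)
t=2 Δ0: clk=0 w2=0 w1=0 w0=1
  Δ1: clk:0→1
  Δ2: w1:0→1
  Δ3: w2:0→1
  (3Δ to stable)
t=3 Δ0: clk=1 w2=1 w1=1 w0=1
  Δ1: clk:1→0
  (1Δ to stable)
t=4 Δ0: clk=0 w2=1 w1=1 w0=1
  Δ1: clk:0→1
  Δ2: w1:1→0
  Δ3: w2:1→0
  (3Δ to stable)
t=5 Δ0: clk=1 w2=0 w1=0 w0=1
  Δ1: clk:1→0
  (1Δ to stable)
t=6 Δ0: clk=0 w2=0 w1=0 w0=1
  Δ1: clk:0→1
  Δ2: w1:0→1
  Δ3: w2:0→1
  (3Δ to stable)
t=7 Δ0: clk=1 w2=1 w1=1 w0=1
  Δ1: clk:1→0
  (1Δ to stable)
t=8 Δ0: clk=0 w2=1 w1=1 w0=1
  Δ1: clk:0→1
  Δ2: w1:1→0
  Δ3: w2:1→0
  (3Δ to stable)
t=9 Δ0: clk=1 w2=0 w1=0 w0=1
  Δ1: clk:1→0
  (1Δ to stable)
t=10 Δ0: clk=0 w2=0 w1=0 w0=1
  Δ1: clk:0→1
  Δ2: w1:0→1
  Δ3: w2:0→1
  (3Δ to stable)
t=11 Δ0: clk=1 w2=1 w1=1 w0=1
  Δ1: clk:1→0
  (1Δ to stable)
t=12 Δ0: clk=0 w2=1 w1=1 w0=1
  Δ1: clk:0→1
  Δ2: w1:1→0
  Δ3: w2:1→0
  (3Δ to stable)
t=13 Δ0: clk=1 w2=0 w1=0 w0=1
  Δ1: clk:1→0
  (1Δ to stable)
t=14 Δ0: clk=0 w2=0 w1=0 w0=1
  Δ1: clk:0→1
  Δ2: w1:0→1
  Δ3: w2:0→1
  (3Δ to stable)
t=15 Δ0: clk=1 w2=1 w1=1 w0=1
  Δ1: clk:1→0
  (1Δ to stable)
t=16 Δ0: clk=0 w2=1 w1=1 w0=1
  Δ1: clk:0→1
  Δ2: w1:1→0
  Δ3: w2:1→0
  (3Δ to stable)
t=17 Δ0: clk=1 w2=0 w1=0 w0=1
  Δ1: clk:1→0
  (1Δ to stable)
t=18 Δ0: clk=0 w2=0 w1=0 w0=1
  Δ1: clk:0→1
  Δ2: w1:0→1
  Δ3: w2:0→1
  (3Δ to stable)

0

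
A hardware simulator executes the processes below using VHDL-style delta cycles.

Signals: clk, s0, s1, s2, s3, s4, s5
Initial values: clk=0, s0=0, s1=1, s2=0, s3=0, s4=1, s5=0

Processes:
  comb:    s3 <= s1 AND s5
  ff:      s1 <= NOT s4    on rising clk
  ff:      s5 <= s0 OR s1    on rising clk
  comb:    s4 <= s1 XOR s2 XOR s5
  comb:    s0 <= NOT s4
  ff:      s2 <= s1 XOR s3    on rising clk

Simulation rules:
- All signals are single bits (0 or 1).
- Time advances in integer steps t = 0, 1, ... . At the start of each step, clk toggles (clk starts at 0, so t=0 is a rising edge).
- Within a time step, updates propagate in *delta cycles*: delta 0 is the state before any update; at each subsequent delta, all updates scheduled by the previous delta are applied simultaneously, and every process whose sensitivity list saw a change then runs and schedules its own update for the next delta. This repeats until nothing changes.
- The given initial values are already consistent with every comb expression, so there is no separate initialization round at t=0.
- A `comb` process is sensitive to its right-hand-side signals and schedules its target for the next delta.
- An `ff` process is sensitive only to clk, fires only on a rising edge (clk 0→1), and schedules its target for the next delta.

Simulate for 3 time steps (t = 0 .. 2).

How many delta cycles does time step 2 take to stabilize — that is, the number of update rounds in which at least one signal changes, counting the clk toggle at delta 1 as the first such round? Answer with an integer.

3

[bits: s1,s5,s4,clk,s2,s3,s0]
t=0: Δ0=1010000 Δ1=1011000 Δ2=0111100 Δ3=0101100 Δ4=0101101 | 4Δ
t=1: Δ0=0101101 Δ1=0100101 | 1Δ
t=2: Δ0=0100101 Δ1=0101101 Δ2=1101001 Δ3=1101011 | 3Δ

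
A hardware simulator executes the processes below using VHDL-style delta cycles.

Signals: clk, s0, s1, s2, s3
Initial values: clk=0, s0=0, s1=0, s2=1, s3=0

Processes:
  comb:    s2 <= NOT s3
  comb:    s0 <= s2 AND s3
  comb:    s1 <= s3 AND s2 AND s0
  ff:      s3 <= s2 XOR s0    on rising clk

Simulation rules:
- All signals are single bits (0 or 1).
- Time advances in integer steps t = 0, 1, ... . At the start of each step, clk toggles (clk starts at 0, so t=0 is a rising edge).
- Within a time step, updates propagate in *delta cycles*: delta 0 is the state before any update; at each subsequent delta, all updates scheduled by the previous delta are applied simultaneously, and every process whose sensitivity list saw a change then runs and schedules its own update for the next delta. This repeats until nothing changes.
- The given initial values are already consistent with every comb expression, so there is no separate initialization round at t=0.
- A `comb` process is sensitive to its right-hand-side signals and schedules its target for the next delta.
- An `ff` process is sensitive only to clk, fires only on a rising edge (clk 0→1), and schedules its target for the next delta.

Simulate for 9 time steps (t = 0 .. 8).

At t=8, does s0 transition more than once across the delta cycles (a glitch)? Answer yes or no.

t=0 Δ0: clk=0 s3=0 s0=0 s2=1 s1=0
  Δ1: clk:0→1
  Δ2: s3:0→1
  Δ3: s0:0→1, s2:1→0
  Δ4: s0:1→0
  (4Δ to stable)
t=1 Δ0: clk=1 s3=1 s0=0 s2=0 s1=0
  Δ1: clk:1→0
  (1Δ to stable)
t=2 Δ0: clk=0 s3=1 s0=0 s2=0 s1=0
  Δ1: clk:0→1
  Δ2: s3:1→0
  Δ3: s2:0→1
  (3Δ to stable)
t=3 Δ0: clk=1 s3=0 s0=0 s2=1 s1=0
  Δ1: clk:1→0
  (1Δ to stable)
t=4 Δ0: clk=0 s3=0 s0=0 s2=1 s1=0
  Δ1: clk:0→1
  Δ2: s3:0→1
  Δ3: s0:0→1, s2:1→0
  Δ4: s0:1→0
  (4Δ to stable)
t=5 Δ0: clk=1 s3=1 s0=0 s2=0 s1=0
  Δ1: clk:1→0
  (1Δ to stable)
t=6 Δ0: clk=0 s3=1 s0=0 s2=0 s1=0
  Δ1: clk:0→1
  Δ2: s3:1→0
  Δ3: s2:0→1
  (3Δ to stable)
t=7 Δ0: clk=1 s3=0 s0=0 s2=1 s1=0
  Δ1: clk:1→0
  (1Δ to stable)
t=8 Δ0: clk=0 s3=0 s0=0 s2=1 s1=0
  Δ1: clk:0→1
  Δ2: s3:0→1
  Δ3: s0:0→1, s2:1→0
  Δ4: s0:1→0
  (4Δ to stable)

yes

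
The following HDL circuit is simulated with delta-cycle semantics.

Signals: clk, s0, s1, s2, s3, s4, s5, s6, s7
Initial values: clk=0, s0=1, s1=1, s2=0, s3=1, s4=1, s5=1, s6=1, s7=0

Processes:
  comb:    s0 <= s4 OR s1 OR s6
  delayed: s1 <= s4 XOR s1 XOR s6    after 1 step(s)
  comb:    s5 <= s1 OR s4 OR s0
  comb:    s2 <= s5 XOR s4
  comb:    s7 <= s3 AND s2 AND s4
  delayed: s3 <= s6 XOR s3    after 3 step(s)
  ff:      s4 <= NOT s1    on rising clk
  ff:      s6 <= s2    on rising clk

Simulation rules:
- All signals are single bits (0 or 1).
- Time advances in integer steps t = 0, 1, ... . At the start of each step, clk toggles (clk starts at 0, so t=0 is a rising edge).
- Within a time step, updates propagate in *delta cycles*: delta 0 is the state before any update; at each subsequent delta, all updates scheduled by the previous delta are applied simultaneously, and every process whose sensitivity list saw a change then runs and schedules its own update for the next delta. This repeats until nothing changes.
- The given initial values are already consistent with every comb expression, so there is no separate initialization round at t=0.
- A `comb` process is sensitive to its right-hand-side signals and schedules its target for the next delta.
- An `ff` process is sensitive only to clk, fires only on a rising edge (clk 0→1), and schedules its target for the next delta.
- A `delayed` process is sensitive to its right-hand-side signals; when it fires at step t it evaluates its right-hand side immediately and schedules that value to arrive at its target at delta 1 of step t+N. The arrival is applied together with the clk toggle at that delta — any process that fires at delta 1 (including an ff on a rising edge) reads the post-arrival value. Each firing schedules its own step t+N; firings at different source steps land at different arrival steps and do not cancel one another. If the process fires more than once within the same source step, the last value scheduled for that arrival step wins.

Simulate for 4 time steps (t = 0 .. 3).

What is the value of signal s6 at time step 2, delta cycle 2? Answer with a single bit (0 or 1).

1

[bits: s6,s4,s5,s0,s2,s7,s3,clk,s1]
t=0: Δ0=111100101 Δ1=111100111 Δ2=001100111 Δ3=001110111 | 3Δ
t=1: Δ0=001110111 Δ1=001110101 | 1Δ
t=2: Δ0=001110101 Δ1=001110111 Δ2=101110111 | 2Δ
t=3: Δ0=101110111 Δ1=101110100 | 1Δ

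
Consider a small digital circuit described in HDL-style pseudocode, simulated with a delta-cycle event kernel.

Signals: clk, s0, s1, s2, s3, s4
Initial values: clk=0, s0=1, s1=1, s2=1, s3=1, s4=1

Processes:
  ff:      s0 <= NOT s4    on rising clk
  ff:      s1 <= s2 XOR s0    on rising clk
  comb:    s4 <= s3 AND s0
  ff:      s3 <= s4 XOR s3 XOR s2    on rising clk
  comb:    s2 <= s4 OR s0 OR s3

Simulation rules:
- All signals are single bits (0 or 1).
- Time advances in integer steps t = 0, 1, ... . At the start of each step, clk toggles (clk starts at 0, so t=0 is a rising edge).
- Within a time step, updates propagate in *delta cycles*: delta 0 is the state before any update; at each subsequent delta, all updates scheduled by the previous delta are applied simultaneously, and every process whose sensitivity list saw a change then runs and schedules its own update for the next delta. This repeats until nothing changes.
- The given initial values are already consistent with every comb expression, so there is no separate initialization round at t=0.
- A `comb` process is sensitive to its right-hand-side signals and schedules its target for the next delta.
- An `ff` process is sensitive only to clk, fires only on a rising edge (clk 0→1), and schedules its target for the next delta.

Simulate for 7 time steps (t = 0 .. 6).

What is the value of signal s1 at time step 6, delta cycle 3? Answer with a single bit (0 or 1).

t0.Δ0 clk=0 s4=1 s3=1 s1=1 s2=1 s0=1
t0.Δ1 clk=1 s4=1 s3=1 s1=1 s2=1 s0=1
t0.Δ2 clk=1 s4=1 s3=1 s1=0 s2=1 s0=0
t0.Δ3 clk=1 s4=0 s3=1 s1=0 s2=1 s0=0
t1.Δ0 clk=1 s4=0 s3=1 s1=0 s2=1 s0=0
t1.Δ1 clk=0 s4=0 s3=1 s1=0 s2=1 s0=0
t2.Δ0 clk=0 s4=0 s3=1 s1=0 s2=1 s0=0
t2.Δ1 clk=1 s4=0 s3=1 s1=0 s2=1 s0=0
t2.Δ2 clk=1 s4=0 s3=0 s1=1 s2=1 s0=1
t3.Δ0 clk=1 s4=0 s3=0 s1=1 s2=1 s0=1
t3.Δ1 clk=0 s4=0 s3=0 s1=1 s2=1 s0=1
t4.Δ0 clk=0 s4=0 s3=0 s1=1 s2=1 s0=1
t4.Δ1 clk=1 s4=0 s3=0 s1=1 s2=1 s0=1
t4.Δ2 clk=1 s4=0 s3=1 s1=0 s2=1 s0=1
t4.Δ3 clk=1 s4=1 s3=1 s1=0 s2=1 s0=1
t5.Δ0 clk=1 s4=1 s3=1 s1=0 s2=1 s0=1
t5.Δ1 clk=0 s4=1 s3=1 s1=0 s2=1 s0=1
t6.Δ0 clk=0 s4=1 s3=1 s1=0 s2=1 s0=1
t6.Δ1 clk=1 s4=1 s3=1 s1=0 s2=1 s0=1
t6.Δ2 clk=1 s4=1 s3=1 s1=0 s2=1 s0=0
t6.Δ3 clk=1 s4=0 s3=1 s1=0 s2=1 s0=0

0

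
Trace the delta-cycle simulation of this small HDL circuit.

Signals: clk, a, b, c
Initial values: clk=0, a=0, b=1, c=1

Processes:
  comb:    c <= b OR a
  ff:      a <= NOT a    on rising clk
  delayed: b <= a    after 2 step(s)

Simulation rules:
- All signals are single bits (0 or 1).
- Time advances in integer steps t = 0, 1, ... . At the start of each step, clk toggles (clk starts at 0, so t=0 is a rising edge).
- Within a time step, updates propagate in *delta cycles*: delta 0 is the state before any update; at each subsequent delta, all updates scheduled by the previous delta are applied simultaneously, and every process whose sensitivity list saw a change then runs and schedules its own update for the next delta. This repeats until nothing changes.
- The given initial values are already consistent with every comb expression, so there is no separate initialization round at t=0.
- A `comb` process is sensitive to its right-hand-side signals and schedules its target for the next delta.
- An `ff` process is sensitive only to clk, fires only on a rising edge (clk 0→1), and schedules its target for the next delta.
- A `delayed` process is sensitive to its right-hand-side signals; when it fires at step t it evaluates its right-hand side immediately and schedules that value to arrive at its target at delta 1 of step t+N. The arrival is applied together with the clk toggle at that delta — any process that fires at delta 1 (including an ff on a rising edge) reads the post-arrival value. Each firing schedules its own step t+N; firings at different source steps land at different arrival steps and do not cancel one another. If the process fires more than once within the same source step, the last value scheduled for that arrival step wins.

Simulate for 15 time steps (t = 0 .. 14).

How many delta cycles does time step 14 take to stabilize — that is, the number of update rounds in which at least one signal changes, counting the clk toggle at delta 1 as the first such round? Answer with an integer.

2

t=0 Δ0: c=1 b=1 a=0 clk=0
  Δ1: clk:0→1
  Δ2: a:0→1
  (2Δ to stable)
t=1 Δ0: c=1 b=1 a=1 clk=1
  Δ1: clk:1→0
  (1Δ to stable)
t=2 Δ0: c=1 b=1 a=1 clk=0
  Δ1: clk:0→1
  Δ2: a:1→0
  (2Δ to stable)
t=3 Δ0: c=1 b=1 a=0 clk=1
  Δ1: clk:1→0
  (1Δ to stable)
t=4 Δ0: c=1 b=1 a=0 clk=0
  Δ1: b:1→0, clk:0→1
  Δ2: c:1→0, a:0→1
  Δ3: c:0→1
  (3Δ to stable)
t=5 Δ0: c=1 b=0 a=1 clk=1
  Δ1: clk:1→0
  (1Δ to stable)
t=6 Δ0: c=1 b=0 a=1 clk=0
  Δ1: b:0→1, clk:0→1
  Δ2: a:1→0
  (2Δ to stable)
t=7 Δ0: c=1 b=1 a=0 clk=1
  Δ1: clk:1→0
  (1Δ to stable)
t=8 Δ0: c=1 b=1 a=0 clk=0
  Δ1: b:1→0, clk:0→1
  Δ2: c:1→0, a:0→1
  Δ3: c:0→1
  (3Δ to stable)
t=9 Δ0: c=1 b=0 a=1 clk=1
  Δ1: clk:1→0
  (1Δ to stable)
t=10 Δ0: c=1 b=0 a=1 clk=0
  Δ1: b:0→1, clk:0→1
  Δ2: a:1→0
  (2Δ to stable)
t=11 Δ0: c=1 b=1 a=0 clk=1
  Δ1: clk:1→0
  (1Δ to stable)
t=12 Δ0: c=1 b=1 a=0 clk=0
  Δ1: b:1→0, clk:0→1
  Δ2: c:1→0, a:0→1
  Δ3: c:0→1
  (3Δ to stable)
t=13 Δ0: c=1 b=0 a=1 clk=1
  Δ1: clk:1→0
  (1Δ to stable)
t=14 Δ0: c=1 b=0 a=1 clk=0
  Δ1: b:0→1, clk:0→1
  Δ2: a:1→0
  (2Δ to stable)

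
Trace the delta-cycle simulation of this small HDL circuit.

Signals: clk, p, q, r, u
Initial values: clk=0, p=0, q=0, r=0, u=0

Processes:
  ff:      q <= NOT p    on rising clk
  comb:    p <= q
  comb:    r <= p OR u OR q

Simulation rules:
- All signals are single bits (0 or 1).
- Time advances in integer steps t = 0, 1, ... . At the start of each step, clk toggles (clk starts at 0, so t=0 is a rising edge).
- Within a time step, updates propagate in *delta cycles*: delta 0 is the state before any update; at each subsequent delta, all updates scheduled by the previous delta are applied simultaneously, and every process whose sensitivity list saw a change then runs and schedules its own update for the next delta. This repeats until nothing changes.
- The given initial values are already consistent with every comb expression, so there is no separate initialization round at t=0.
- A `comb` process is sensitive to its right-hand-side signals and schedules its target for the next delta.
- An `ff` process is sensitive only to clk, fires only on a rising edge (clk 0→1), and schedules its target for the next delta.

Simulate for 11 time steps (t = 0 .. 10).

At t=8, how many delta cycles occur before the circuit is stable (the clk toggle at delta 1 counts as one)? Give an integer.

3

t=0 Δ0: p=0 r=0 u=0 q=0 clk=0
  Δ1: clk:0→1
  Δ2: q:0→1
  Δ3: p:0→1, r:0→1
  (3Δ to stable)
t=1 Δ0: p=1 r=1 u=0 q=1 clk=1
  Δ1: clk:1→0
  (1Δ to stable)
t=2 Δ0: p=1 r=1 u=0 q=1 clk=0
  Δ1: clk:0→1
  Δ2: q:1→0
  Δ3: p:1→0
  Δ4: r:1→0
  (4Δ to stable)
t=3 Δ0: p=0 r=0 u=0 q=0 clk=1
  Δ1: clk:1→0
  (1Δ to stable)
t=4 Δ0: p=0 r=0 u=0 q=0 clk=0
  Δ1: clk:0→1
  Δ2: q:0→1
  Δ3: p:0→1, r:0→1
  (3Δ to stable)
t=5 Δ0: p=1 r=1 u=0 q=1 clk=1
  Δ1: clk:1→0
  (1Δ to stable)
t=6 Δ0: p=1 r=1 u=0 q=1 clk=0
  Δ1: clk:0→1
  Δ2: q:1→0
  Δ3: p:1→0
  Δ4: r:1→0
  (4Δ to stable)
t=7 Δ0: p=0 r=0 u=0 q=0 clk=1
  Δ1: clk:1→0
  (1Δ to stable)
t=8 Δ0: p=0 r=0 u=0 q=0 clk=0
  Δ1: clk:0→1
  Δ2: q:0→1
  Δ3: p:0→1, r:0→1
  (3Δ to stable)
t=9 Δ0: p=1 r=1 u=0 q=1 clk=1
  Δ1: clk:1→0
  (1Δ to stable)
t=10 Δ0: p=1 r=1 u=0 q=1 clk=0
  Δ1: clk:0→1
  Δ2: q:1→0
  Δ3: p:1→0
  Δ4: r:1→0
  (4Δ to stable)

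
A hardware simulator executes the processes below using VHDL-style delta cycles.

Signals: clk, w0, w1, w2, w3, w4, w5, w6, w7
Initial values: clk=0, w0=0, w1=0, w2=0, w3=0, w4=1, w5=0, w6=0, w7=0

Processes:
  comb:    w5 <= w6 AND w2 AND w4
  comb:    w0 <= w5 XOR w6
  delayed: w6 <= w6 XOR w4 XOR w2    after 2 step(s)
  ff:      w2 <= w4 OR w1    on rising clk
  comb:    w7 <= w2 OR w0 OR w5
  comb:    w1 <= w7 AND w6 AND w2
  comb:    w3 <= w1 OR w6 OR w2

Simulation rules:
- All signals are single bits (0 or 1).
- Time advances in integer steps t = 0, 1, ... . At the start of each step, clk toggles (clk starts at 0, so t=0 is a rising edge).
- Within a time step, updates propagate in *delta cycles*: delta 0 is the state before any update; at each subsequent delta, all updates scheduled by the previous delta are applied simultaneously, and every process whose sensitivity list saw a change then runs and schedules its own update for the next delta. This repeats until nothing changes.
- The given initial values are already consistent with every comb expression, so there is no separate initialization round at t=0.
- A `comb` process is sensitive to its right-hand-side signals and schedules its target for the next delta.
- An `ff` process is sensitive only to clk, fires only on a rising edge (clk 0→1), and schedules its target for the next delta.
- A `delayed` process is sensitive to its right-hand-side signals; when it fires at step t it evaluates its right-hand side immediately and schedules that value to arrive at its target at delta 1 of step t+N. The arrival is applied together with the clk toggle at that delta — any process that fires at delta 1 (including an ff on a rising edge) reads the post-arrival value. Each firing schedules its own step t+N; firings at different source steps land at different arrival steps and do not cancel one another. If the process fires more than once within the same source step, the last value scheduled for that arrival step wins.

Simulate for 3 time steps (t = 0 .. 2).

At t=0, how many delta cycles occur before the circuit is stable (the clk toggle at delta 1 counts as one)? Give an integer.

3

t=0 Δ0: w7=0 w0=0 w5=0 w2=0 w4=1 clk=0 w1=0 w6=0 w3=0
  Δ1: clk:0→1
  Δ2: w2:0→1
  Δ3: w7:0→1, w3:0→1
  (3Δ to stable)
t=1 Δ0: w7=1 w0=0 w5=0 w2=1 w4=1 clk=1 w1=0 w6=0 w3=1
  Δ1: clk:1→0
  (1Δ to stable)
t=2 Δ0: w7=1 w0=0 w5=0 w2=1 w4=1 clk=0 w1=0 w6=0 w3=1
  Δ1: clk:0→1
  (1Δ to stable)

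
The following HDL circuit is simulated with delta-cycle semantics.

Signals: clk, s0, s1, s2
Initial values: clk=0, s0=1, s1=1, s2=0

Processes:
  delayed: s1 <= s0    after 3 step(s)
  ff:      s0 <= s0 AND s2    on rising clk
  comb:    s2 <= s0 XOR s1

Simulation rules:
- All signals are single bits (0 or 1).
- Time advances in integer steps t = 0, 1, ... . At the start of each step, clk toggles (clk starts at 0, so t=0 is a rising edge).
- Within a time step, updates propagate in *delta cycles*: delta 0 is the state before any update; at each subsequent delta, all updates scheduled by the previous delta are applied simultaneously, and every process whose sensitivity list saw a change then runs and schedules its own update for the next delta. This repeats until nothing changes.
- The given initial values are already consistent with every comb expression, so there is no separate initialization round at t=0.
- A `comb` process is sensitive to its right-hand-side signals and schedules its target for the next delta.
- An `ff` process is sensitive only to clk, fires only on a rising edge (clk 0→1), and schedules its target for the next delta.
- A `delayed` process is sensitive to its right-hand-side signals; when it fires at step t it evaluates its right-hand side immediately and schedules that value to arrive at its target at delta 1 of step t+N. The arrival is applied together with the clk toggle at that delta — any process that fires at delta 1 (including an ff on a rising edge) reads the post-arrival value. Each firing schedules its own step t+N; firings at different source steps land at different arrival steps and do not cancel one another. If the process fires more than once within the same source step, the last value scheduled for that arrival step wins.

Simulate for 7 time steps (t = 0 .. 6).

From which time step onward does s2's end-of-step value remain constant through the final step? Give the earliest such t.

t0.Δ0 clk=0 s0=1 s1=1 s2=0
t0.Δ1 clk=1 s0=1 s1=1 s2=0
t0.Δ2 clk=1 s0=0 s1=1 s2=0
t0.Δ3 clk=1 s0=0 s1=1 s2=1
t1.Δ0 clk=1 s0=0 s1=1 s2=1
t1.Δ1 clk=0 s0=0 s1=1 s2=1
t2.Δ0 clk=0 s0=0 s1=1 s2=1
t2.Δ1 clk=1 s0=0 s1=1 s2=1
t3.Δ0 clk=1 s0=0 s1=1 s2=1
t3.Δ1 clk=0 s0=0 s1=0 s2=1
t3.Δ2 clk=0 s0=0 s1=0 s2=0
t4.Δ0 clk=0 s0=0 s1=0 s2=0
t4.Δ1 clk=1 s0=0 s1=0 s2=0
t5.Δ0 clk=1 s0=0 s1=0 s2=0
t5.Δ1 clk=0 s0=0 s1=0 s2=0
t6.Δ0 clk=0 s0=0 s1=0 s2=0
t6.Δ1 clk=1 s0=0 s1=0 s2=0

3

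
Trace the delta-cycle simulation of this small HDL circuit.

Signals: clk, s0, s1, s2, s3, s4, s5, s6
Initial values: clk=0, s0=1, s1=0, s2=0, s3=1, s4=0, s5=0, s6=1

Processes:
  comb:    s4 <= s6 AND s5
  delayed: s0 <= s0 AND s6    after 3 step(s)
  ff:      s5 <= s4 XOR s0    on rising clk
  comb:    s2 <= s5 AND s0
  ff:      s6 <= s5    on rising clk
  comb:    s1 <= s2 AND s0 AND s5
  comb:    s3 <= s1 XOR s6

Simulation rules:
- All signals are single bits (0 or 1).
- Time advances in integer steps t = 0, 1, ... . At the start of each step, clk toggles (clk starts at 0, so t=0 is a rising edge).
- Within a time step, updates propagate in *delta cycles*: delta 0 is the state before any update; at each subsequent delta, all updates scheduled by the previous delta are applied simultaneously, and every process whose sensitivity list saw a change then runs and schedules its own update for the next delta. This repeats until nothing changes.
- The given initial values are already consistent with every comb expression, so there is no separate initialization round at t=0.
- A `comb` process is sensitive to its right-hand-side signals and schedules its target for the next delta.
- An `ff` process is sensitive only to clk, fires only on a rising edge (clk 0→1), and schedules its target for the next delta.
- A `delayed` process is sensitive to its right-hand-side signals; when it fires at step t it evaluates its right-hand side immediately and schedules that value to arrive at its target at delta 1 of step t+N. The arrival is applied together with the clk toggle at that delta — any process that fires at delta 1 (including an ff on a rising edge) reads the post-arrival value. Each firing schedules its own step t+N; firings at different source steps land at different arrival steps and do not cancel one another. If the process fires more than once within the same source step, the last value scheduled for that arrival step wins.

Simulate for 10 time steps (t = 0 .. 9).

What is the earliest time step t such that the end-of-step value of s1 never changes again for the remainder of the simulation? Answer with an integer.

6

t0.Δ0 s2=0 s1=0 s4=0 s5=0 s6=1 s3=1 clk=0 s0=1
t0.Δ1 s2=0 s1=0 s4=0 s5=0 s6=1 s3=1 clk=1 s0=1
t0.Δ2 s2=0 s1=0 s4=0 s5=1 s6=0 s3=1 clk=1 s0=1
t0.Δ3 s2=1 s1=0 s4=0 s5=1 s6=0 s3=0 clk=1 s0=1
t0.Δ4 s2=1 s1=1 s4=0 s5=1 s6=0 s3=0 clk=1 s0=1
t0.Δ5 s2=1 s1=1 s4=0 s5=1 s6=0 s3=1 clk=1 s0=1
t1.Δ0 s2=1 s1=1 s4=0 s5=1 s6=0 s3=1 clk=1 s0=1
t1.Δ1 s2=1 s1=1 s4=0 s5=1 s6=0 s3=1 clk=0 s0=1
t2.Δ0 s2=1 s1=1 s4=0 s5=1 s6=0 s3=1 clk=0 s0=1
t2.Δ1 s2=1 s1=1 s4=0 s5=1 s6=0 s3=1 clk=1 s0=1
t2.Δ2 s2=1 s1=1 s4=0 s5=1 s6=1 s3=1 clk=1 s0=1
t2.Δ3 s2=1 s1=1 s4=1 s5=1 s6=1 s3=0 clk=1 s0=1
t3.Δ0 s2=1 s1=1 s4=1 s5=1 s6=1 s3=0 clk=1 s0=1
t3.Δ1 s2=1 s1=1 s4=1 s5=1 s6=1 s3=0 clk=0 s0=0
t3.Δ2 s2=0 s1=0 s4=1 s5=1 s6=1 s3=0 clk=0 s0=0
t3.Δ3 s2=0 s1=0 s4=1 s5=1 s6=1 s3=1 clk=0 s0=0
t4.Δ0 s2=0 s1=0 s4=1 s5=1 s6=1 s3=1 clk=0 s0=0
t4.Δ1 s2=0 s1=0 s4=1 s5=1 s6=1 s3=1 clk=1 s0=0
t5.Δ0 s2=0 s1=0 s4=1 s5=1 s6=1 s3=1 clk=1 s0=0
t5.Δ1 s2=0 s1=0 s4=1 s5=1 s6=1 s3=1 clk=0 s0=1
t5.Δ2 s2=1 s1=0 s4=1 s5=1 s6=1 s3=1 clk=0 s0=1
t5.Δ3 s2=1 s1=1 s4=1 s5=1 s6=1 s3=1 clk=0 s0=1
t5.Δ4 s2=1 s1=1 s4=1 s5=1 s6=1 s3=0 clk=0 s0=1
t6.Δ0 s2=1 s1=1 s4=1 s5=1 s6=1 s3=0 clk=0 s0=1
t6.Δ1 s2=1 s1=1 s4=1 s5=1 s6=1 s3=0 clk=1 s0=0
t6.Δ2 s2=0 s1=0 s4=1 s5=1 s6=1 s3=0 clk=1 s0=0
t6.Δ3 s2=0 s1=0 s4=1 s5=1 s6=1 s3=1 clk=1 s0=0
t7.Δ0 s2=0 s1=0 s4=1 s5=1 s6=1 s3=1 clk=1 s0=0
t7.Δ1 s2=0 s1=0 s4=1 s5=1 s6=1 s3=1 clk=0 s0=0
t8.Δ0 s2=0 s1=0 s4=1 s5=1 s6=1 s3=1 clk=0 s0=0
t8.Δ1 s2=0 s1=0 s4=1 s5=1 s6=1 s3=1 clk=1 s0=1
t8.Δ2 s2=1 s1=0 s4=1 s5=0 s6=1 s3=1 clk=1 s0=1
t8.Δ3 s2=0 s1=0 s4=0 s5=0 s6=1 s3=1 clk=1 s0=1
t9.Δ0 s2=0 s1=0 s4=0 s5=0 s6=1 s3=1 clk=1 s0=1
t9.Δ1 s2=0 s1=0 s4=0 s5=0 s6=1 s3=1 clk=0 s0=0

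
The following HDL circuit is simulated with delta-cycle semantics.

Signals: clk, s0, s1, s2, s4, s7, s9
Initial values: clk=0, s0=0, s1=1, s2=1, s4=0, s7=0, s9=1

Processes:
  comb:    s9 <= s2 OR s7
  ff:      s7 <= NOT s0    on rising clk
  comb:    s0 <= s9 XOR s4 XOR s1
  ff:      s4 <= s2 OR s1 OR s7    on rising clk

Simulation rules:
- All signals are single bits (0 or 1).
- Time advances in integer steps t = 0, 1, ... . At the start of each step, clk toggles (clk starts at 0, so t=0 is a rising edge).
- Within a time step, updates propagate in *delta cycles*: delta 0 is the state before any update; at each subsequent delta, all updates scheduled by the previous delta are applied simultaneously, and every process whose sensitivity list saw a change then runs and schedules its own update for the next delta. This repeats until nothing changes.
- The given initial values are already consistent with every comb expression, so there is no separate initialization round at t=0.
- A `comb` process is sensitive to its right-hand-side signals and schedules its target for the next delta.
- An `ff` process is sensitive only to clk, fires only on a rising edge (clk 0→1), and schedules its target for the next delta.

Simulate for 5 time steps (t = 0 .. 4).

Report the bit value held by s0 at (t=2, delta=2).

1

t=0 Δ0: clk=0 s0=0 s4=0 s1=1 s2=1 s7=0 s9=1
  Δ1: clk:0→1
  Δ2: s4:0→1, s7:0→1
  Δ3: s0:0→1
  (3Δ to stable)
t=1 Δ0: clk=1 s0=1 s4=1 s1=1 s2=1 s7=1 s9=1
  Δ1: clk:1→0
  (1Δ to stable)
t=2 Δ0: clk=0 s0=1 s4=1 s1=1 s2=1 s7=1 s9=1
  Δ1: clk:0→1
  Δ2: s7:1→0
  (2Δ to stable)
t=3 Δ0: clk=1 s0=1 s4=1 s1=1 s2=1 s7=0 s9=1
  Δ1: clk:1→0
  (1Δ to stable)
t=4 Δ0: clk=0 s0=1 s4=1 s1=1 s2=1 s7=0 s9=1
  Δ1: clk:0→1
  (1Δ to stable)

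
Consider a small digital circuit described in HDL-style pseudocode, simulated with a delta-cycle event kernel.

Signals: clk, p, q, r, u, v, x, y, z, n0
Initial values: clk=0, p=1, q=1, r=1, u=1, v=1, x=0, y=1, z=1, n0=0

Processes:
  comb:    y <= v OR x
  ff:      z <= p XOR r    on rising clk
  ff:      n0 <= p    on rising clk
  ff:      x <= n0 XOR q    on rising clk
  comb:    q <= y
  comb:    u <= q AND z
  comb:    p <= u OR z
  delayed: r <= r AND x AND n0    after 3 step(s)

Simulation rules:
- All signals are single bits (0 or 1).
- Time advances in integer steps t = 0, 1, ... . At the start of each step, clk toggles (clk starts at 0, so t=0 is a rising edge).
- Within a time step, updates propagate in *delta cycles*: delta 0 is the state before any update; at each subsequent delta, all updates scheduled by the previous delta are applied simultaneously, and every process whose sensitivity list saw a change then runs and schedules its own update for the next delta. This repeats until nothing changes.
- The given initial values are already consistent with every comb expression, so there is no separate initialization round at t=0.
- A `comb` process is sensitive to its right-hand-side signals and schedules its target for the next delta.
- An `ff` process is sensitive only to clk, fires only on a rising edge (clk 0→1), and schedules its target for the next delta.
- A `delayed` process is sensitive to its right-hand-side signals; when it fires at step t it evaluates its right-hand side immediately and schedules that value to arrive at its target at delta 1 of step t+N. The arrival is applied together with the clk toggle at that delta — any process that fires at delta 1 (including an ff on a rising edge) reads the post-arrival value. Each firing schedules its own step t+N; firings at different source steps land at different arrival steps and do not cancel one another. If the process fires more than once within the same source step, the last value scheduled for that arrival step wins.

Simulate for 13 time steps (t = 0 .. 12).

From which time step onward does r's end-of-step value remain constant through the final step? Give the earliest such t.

t0.Δ0 p=1 clk=0 u=1 r=1 z=1 q=1 y=1 x=0 n0=0 v=1
t0.Δ1 p=1 clk=1 u=1 r=1 z=1 q=1 y=1 x=0 n0=0 v=1
t0.Δ2 p=1 clk=1 u=1 r=1 z=0 q=1 y=1 x=1 n0=1 v=1
t0.Δ3 p=1 clk=1 u=0 r=1 z=0 q=1 y=1 x=1 n0=1 v=1
t0.Δ4 p=0 clk=1 u=0 r=1 z=0 q=1 y=1 x=1 n0=1 v=1
t1.Δ0 p=0 clk=1 u=0 r=1 z=0 q=1 y=1 x=1 n0=1 v=1
t1.Δ1 p=0 clk=0 u=0 r=1 z=0 q=1 y=1 x=1 n0=1 v=1
t2.Δ0 p=0 clk=0 u=0 r=1 z=0 q=1 y=1 x=1 n0=1 v=1
t2.Δ1 p=0 clk=1 u=0 r=1 z=0 q=1 y=1 x=1 n0=1 v=1
t2.Δ2 p=0 clk=1 u=0 r=1 z=1 q=1 y=1 x=0 n0=0 v=1
t2.Δ3 p=1 clk=1 u=1 r=1 z=1 q=1 y=1 x=0 n0=0 v=1
t3.Δ0 p=1 clk=1 u=1 r=1 z=1 q=1 y=1 x=0 n0=0 v=1
t3.Δ1 p=1 clk=0 u=1 r=1 z=1 q=1 y=1 x=0 n0=0 v=1
t4.Δ0 p=1 clk=0 u=1 r=1 z=1 q=1 y=1 x=0 n0=0 v=1
t4.Δ1 p=1 clk=1 u=1 r=1 z=1 q=1 y=1 x=0 n0=0 v=1
t4.Δ2 p=1 clk=1 u=1 r=1 z=0 q=1 y=1 x=1 n0=1 v=1
t4.Δ3 p=1 clk=1 u=0 r=1 z=0 q=1 y=1 x=1 n0=1 v=1
t4.Δ4 p=0 clk=1 u=0 r=1 z=0 q=1 y=1 x=1 n0=1 v=1
t5.Δ0 p=0 clk=1 u=0 r=1 z=0 q=1 y=1 x=1 n0=1 v=1
t5.Δ1 p=0 clk=0 u=0 r=0 z=0 q=1 y=1 x=1 n0=1 v=1
t6.Δ0 p=0 clk=0 u=0 r=0 z=0 q=1 y=1 x=1 n0=1 v=1
t6.Δ1 p=0 clk=1 u=0 r=0 z=0 q=1 y=1 x=1 n0=1 v=1
t6.Δ2 p=0 clk=1 u=0 r=0 z=0 q=1 y=1 x=0 n0=0 v=1
t7.Δ0 p=0 clk=1 u=0 r=0 z=0 q=1 y=1 x=0 n0=0 v=1
t7.Δ1 p=0 clk=0 u=0 r=1 z=0 q=1 y=1 x=0 n0=0 v=1
t8.Δ0 p=0 clk=0 u=0 r=1 z=0 q=1 y=1 x=0 n0=0 v=1
t8.Δ1 p=0 clk=1 u=0 r=0 z=0 q=1 y=1 x=0 n0=0 v=1
t8.Δ2 p=0 clk=1 u=0 r=0 z=0 q=1 y=1 x=1 n0=0 v=1
t9.Δ0 p=0 clk=1 u=0 r=0 z=0 q=1 y=1 x=1 n0=0 v=1
t9.Δ1 p=0 clk=0 u=0 r=0 z=0 q=1 y=1 x=1 n0=0 v=1
t10.Δ0 p=0 clk=0 u=0 r=0 z=0 q=1 y=1 x=1 n0=0 v=1
t10.Δ1 p=0 clk=1 u=0 r=0 z=0 q=1 y=1 x=1 n0=0 v=1
t11.Δ0 p=0 clk=1 u=0 r=0 z=0 q=1 y=1 x=1 n0=0 v=1
t11.Δ1 p=0 clk=0 u=0 r=0 z=0 q=1 y=1 x=1 n0=0 v=1
t12.Δ0 p=0 clk=0 u=0 r=0 z=0 q=1 y=1 x=1 n0=0 v=1
t12.Δ1 p=0 clk=1 u=0 r=0 z=0 q=1 y=1 x=1 n0=0 v=1

8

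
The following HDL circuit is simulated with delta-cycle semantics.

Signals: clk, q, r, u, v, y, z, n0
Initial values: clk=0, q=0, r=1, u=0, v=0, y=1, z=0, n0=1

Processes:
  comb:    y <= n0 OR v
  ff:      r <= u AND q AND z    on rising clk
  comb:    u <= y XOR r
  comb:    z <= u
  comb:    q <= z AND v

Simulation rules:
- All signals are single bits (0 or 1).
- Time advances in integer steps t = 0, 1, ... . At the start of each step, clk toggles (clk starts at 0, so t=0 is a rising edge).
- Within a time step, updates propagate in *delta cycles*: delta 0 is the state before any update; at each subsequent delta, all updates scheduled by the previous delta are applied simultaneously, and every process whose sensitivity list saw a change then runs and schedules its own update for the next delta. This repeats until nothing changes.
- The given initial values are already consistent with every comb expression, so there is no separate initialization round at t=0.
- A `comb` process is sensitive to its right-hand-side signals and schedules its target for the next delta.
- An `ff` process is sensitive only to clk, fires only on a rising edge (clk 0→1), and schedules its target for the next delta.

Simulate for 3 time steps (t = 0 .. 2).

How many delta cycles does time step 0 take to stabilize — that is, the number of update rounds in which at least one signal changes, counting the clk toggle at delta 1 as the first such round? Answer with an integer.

4

t=0 Δ0: u=0 y=1 z=0 v=0 q=0 clk=0 r=1 n0=1
  Δ1: clk:0→1
  Δ2: r:1→0
  Δ3: u:0→1
  Δ4: z:0→1
  (4Δ to stable)
t=1 Δ0: u=1 y=1 z=1 v=0 q=0 clk=1 r=0 n0=1
  Δ1: clk:1→0
  (1Δ to stable)
t=2 Δ0: u=1 y=1 z=1 v=0 q=0 clk=0 r=0 n0=1
  Δ1: clk:0→1
  (1Δ to stable)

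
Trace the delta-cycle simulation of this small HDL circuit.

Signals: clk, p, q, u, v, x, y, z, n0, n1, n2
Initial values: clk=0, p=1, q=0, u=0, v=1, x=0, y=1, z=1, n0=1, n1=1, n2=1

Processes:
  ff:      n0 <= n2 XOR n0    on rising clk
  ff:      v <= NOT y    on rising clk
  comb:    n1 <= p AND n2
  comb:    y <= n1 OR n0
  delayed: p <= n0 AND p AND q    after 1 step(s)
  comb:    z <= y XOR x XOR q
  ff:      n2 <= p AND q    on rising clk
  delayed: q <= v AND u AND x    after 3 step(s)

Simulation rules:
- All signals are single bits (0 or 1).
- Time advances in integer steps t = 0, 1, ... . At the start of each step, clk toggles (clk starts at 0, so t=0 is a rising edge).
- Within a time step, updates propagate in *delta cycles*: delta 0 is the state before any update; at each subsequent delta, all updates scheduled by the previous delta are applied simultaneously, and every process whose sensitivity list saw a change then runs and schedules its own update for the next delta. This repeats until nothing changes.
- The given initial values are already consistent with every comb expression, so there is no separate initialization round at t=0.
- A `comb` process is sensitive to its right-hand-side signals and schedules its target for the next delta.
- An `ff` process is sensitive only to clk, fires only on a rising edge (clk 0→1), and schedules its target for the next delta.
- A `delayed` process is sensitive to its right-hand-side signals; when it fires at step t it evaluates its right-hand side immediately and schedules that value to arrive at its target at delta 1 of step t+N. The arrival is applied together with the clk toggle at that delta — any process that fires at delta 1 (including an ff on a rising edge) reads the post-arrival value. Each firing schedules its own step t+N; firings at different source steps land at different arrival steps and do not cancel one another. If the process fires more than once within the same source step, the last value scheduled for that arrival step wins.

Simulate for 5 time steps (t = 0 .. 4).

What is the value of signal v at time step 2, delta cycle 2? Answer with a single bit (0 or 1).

t=0 Δ0: n2=1 u=0 x=0 v=1 clk=0 q=0 p=1 y=1 z=1 n0=1 n1=1
  Δ1: clk:0→1
  Δ2: n2:1→0, v:1→0, n0:1→0
  Δ3: n1:1→0
  Δ4: y:1→0
  Δ5: z:1→0
  (5Δ to stable)
t=1 Δ0: n2=0 u=0 x=0 v=0 clk=1 q=0 p=1 y=0 z=0 n0=0 n1=0
  Δ1: clk:1→0, p:1→0
  (1Δ to stable)
t=2 Δ0: n2=0 u=0 x=0 v=0 clk=0 q=0 p=0 y=0 z=0 n0=0 n1=0
  Δ1: clk:0→1
  Δ2: v:0→1
  (2Δ to stable)
t=3 Δ0: n2=0 u=0 x=0 v=1 clk=1 q=0 p=0 y=0 z=0 n0=0 n1=0
  Δ1: clk:1→0
  (1Δ to stable)
t=4 Δ0: n2=0 u=0 x=0 v=1 clk=0 q=0 p=0 y=0 z=0 n0=0 n1=0
  Δ1: clk:0→1
  (1Δ to stable)

1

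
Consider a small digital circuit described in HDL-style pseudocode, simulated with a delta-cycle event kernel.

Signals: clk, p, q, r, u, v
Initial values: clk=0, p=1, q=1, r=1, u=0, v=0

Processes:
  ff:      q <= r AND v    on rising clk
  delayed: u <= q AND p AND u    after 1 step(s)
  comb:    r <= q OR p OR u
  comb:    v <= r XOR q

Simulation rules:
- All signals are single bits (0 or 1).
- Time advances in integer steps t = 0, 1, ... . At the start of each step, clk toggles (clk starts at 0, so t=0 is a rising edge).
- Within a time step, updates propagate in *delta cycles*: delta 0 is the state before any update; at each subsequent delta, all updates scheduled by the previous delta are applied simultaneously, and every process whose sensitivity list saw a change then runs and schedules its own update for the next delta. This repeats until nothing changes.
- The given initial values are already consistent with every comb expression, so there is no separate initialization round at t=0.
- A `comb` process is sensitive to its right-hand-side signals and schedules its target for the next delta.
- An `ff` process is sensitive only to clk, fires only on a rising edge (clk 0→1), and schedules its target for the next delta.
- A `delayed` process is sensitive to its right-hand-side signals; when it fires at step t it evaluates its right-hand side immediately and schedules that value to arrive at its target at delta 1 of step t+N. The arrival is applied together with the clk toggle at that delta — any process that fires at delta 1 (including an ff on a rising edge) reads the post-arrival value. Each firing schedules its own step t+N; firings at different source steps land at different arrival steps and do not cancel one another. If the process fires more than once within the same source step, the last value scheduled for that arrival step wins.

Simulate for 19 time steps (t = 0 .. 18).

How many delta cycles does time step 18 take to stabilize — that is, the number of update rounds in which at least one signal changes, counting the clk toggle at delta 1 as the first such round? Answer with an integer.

t0.Δ0 r=1 u=0 q=1 v=0 clk=0 p=1
t0.Δ1 r=1 u=0 q=1 v=0 clk=1 p=1
t0.Δ2 r=1 u=0 q=0 v=0 clk=1 p=1
t0.Δ3 r=1 u=0 q=0 v=1 clk=1 p=1
t1.Δ0 r=1 u=0 q=0 v=1 clk=1 p=1
t1.Δ1 r=1 u=0 q=0 v=1 clk=0 p=1
t2.Δ0 r=1 u=0 q=0 v=1 clk=0 p=1
t2.Δ1 r=1 u=0 q=0 v=1 clk=1 p=1
t2.Δ2 r=1 u=0 q=1 v=1 clk=1 p=1
t2.Δ3 r=1 u=0 q=1 v=0 clk=1 p=1
t3.Δ0 r=1 u=0 q=1 v=0 clk=1 p=1
t3.Δ1 r=1 u=0 q=1 v=0 clk=0 p=1
t4.Δ0 r=1 u=0 q=1 v=0 clk=0 p=1
t4.Δ1 r=1 u=0 q=1 v=0 clk=1 p=1
t4.Δ2 r=1 u=0 q=0 v=0 clk=1 p=1
t4.Δ3 r=1 u=0 q=0 v=1 clk=1 p=1
t5.Δ0 r=1 u=0 q=0 v=1 clk=1 p=1
t5.Δ1 r=1 u=0 q=0 v=1 clk=0 p=1
t6.Δ0 r=1 u=0 q=0 v=1 clk=0 p=1
t6.Δ1 r=1 u=0 q=0 v=1 clk=1 p=1
t6.Δ2 r=1 u=0 q=1 v=1 clk=1 p=1
t6.Δ3 r=1 u=0 q=1 v=0 clk=1 p=1
t7.Δ0 r=1 u=0 q=1 v=0 clk=1 p=1
t7.Δ1 r=1 u=0 q=1 v=0 clk=0 p=1
t8.Δ0 r=1 u=0 q=1 v=0 clk=0 p=1
t8.Δ1 r=1 u=0 q=1 v=0 clk=1 p=1
t8.Δ2 r=1 u=0 q=0 v=0 clk=1 p=1
t8.Δ3 r=1 u=0 q=0 v=1 clk=1 p=1
t9.Δ0 r=1 u=0 q=0 v=1 clk=1 p=1
t9.Δ1 r=1 u=0 q=0 v=1 clk=0 p=1
t10.Δ0 r=1 u=0 q=0 v=1 clk=0 p=1
t10.Δ1 r=1 u=0 q=0 v=1 clk=1 p=1
t10.Δ2 r=1 u=0 q=1 v=1 clk=1 p=1
t10.Δ3 r=1 u=0 q=1 v=0 clk=1 p=1
t11.Δ0 r=1 u=0 q=1 v=0 clk=1 p=1
t11.Δ1 r=1 u=0 q=1 v=0 clk=0 p=1
t12.Δ0 r=1 u=0 q=1 v=0 clk=0 p=1
t12.Δ1 r=1 u=0 q=1 v=0 clk=1 p=1
t12.Δ2 r=1 u=0 q=0 v=0 clk=1 p=1
t12.Δ3 r=1 u=0 q=0 v=1 clk=1 p=1
t13.Δ0 r=1 u=0 q=0 v=1 clk=1 p=1
t13.Δ1 r=1 u=0 q=0 v=1 clk=0 p=1
t14.Δ0 r=1 u=0 q=0 v=1 clk=0 p=1
t14.Δ1 r=1 u=0 q=0 v=1 clk=1 p=1
t14.Δ2 r=1 u=0 q=1 v=1 clk=1 p=1
t14.Δ3 r=1 u=0 q=1 v=0 clk=1 p=1
t15.Δ0 r=1 u=0 q=1 v=0 clk=1 p=1
t15.Δ1 r=1 u=0 q=1 v=0 clk=0 p=1
t16.Δ0 r=1 u=0 q=1 v=0 clk=0 p=1
t16.Δ1 r=1 u=0 q=1 v=0 clk=1 p=1
t16.Δ2 r=1 u=0 q=0 v=0 clk=1 p=1
t16.Δ3 r=1 u=0 q=0 v=1 clk=1 p=1
t17.Δ0 r=1 u=0 q=0 v=1 clk=1 p=1
t17.Δ1 r=1 u=0 q=0 v=1 clk=0 p=1
t18.Δ0 r=1 u=0 q=0 v=1 clk=0 p=1
t18.Δ1 r=1 u=0 q=0 v=1 clk=1 p=1
t18.Δ2 r=1 u=0 q=1 v=1 clk=1 p=1
t18.Δ3 r=1 u=0 q=1 v=0 clk=1 p=1

3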